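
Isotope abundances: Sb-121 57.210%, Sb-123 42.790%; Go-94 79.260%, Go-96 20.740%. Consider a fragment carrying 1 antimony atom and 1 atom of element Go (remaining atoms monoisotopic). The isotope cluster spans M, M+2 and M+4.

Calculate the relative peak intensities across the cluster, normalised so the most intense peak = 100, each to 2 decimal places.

99.05 : 100.00 : 19.39

Antimony pattern (n=1): 0.5721 : 0.4279
Element Go pattern (n=1): 0.7926 : 0.2074
Convolve the two distributions (both contribute in 2-u steps):
  M: 0.5721×0.7926 = 0.453446
  M+2: 0.5721×0.2074 + 0.4279×0.7926 = 0.457807
  M+4: 0.4279×0.2074 = 0.088746
Scale to base peak (0.457807) = 100: 99.05 : 100.00 : 19.39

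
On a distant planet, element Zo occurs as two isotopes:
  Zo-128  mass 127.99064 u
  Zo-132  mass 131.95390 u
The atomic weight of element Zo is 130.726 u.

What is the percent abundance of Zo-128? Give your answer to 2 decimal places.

With x = fraction of Zo-128 (so Zo-132 is 1 − x):
127.99064·x + 131.95390·(1 − x) = 130.726
(127.99064 − 131.95390)·x = 130.726 − 131.95390
x = -1.22790 / -3.96326 = 0.30982 → 30.98% Zo-128, 69.02% Zo-132.

30.98%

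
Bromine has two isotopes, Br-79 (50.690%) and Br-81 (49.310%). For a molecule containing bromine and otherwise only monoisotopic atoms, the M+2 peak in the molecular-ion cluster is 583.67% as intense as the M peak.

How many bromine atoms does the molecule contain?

For n independent Br atoms, I(M+2)/I(M) = n · (abundance Br-81) / (abundance Br-79) = n · 0.49310/0.50690.
n = 5.8367 × 0.50690/0.49310 = 6.00 ≈ 6

6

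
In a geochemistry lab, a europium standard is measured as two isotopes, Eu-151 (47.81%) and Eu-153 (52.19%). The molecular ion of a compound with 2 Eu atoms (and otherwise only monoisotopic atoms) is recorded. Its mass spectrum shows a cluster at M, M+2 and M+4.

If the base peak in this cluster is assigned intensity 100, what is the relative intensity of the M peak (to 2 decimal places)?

Term probabilities: M 0.2286, M+2 0.4990, M+4 0.2724. Base peak = M+2.
P(M+2) = C(2,1) × 0.4781^1 × 0.5219^1 = 2 × 0.4781 × 0.5219 = 0.499041 (base)
P(M) = C(2,0) × 0.4781^2 × 0.5219^0 = 1 × 0.22857961 × 1.0000 = 0.228580
Relative intensity = 0.228580 / 0.499041 × 100 = 45.80

45.80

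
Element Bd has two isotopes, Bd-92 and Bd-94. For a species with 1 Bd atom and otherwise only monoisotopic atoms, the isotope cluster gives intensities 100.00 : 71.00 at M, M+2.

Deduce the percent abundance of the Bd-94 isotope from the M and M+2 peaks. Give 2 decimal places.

If p is the fraction of Bd that is Bd-92, then I(M+2)/I(M) = [C(1,1)·p^0·(1−p)] / p^1 = 1·(1−p)/p = 71.00/100.00 = 0.7100
(1−p)/p = 0.7100/1 = 0.7100  ⇒  p = 1/(1 + 0.7100) = 0.5848
Bd-92: 58.48%, Bd-94: 41.52%.

41.52%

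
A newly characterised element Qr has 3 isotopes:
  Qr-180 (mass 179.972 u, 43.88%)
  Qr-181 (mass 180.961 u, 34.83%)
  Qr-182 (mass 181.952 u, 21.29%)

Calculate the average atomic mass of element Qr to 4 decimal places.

The abundance-weighted mean is 0.4388 × 179.972 + 0.3483 × 180.961 + 0.2129 × 181.952
= 78.97171 + 63.02872 + 38.73758 = 180.73801 u

180.7380 u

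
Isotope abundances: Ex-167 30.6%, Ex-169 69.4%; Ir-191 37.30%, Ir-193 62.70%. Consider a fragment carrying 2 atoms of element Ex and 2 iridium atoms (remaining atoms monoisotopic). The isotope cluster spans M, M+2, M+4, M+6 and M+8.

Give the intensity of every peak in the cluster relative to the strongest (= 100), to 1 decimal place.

Element Ex pattern (n=2): 0.093636 : 0.424728 : 0.481636
Iridium pattern (n=2): 0.139129 : 0.467742 : 0.393129
Convolve the two distributions (both contribute in 2-u steps):
  M: 0.093636×0.139129 = 0.013027
  M+2: 0.093636×0.467742 + 0.424728×0.139129 = 0.102889
  M+4: 0.093636×0.393129 + 0.424728×0.467742 + 0.481636×0.139129 = 0.302484
  M+6: 0.424728×0.393129 + 0.481636×0.467742 = 0.392254
  M+8: 0.481636×0.393129 = 0.189345
Scale to base peak (0.392254) = 100: 3.3 : 26.2 : 77.1 : 100.0 : 48.3

3.3 : 26.2 : 77.1 : 100.0 : 48.3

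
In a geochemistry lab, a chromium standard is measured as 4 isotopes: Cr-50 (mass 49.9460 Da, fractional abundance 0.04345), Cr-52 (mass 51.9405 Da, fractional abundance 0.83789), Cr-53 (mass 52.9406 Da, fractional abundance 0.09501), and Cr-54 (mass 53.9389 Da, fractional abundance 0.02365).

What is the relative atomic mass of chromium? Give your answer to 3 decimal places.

Ar = Σ fᵢ·mᵢ = 0.04345 × 49.9460 + 0.83789 × 51.9405 + 0.09501 × 52.9406 + 0.02365 × 53.9389
= 2.17015 + 43.52043 + 5.02989 + 1.27565 = 51.99612 Da

51.996 Da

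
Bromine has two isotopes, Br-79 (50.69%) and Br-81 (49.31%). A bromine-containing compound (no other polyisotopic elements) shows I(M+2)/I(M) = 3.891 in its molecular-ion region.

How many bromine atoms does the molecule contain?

4

For n independent Br atoms, I(M+2)/I(M) = n · (abundance Br-81) / (abundance Br-79) = n · 0.4931/0.5069.
n = 3.891 × 0.5069/0.4931 = 4.00 ≈ 4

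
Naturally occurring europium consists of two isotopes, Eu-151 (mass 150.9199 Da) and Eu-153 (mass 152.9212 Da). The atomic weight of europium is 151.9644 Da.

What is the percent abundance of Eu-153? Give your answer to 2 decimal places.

52.19%

Writing the weighted mean with unknown fraction x of Eu-151:
150.9199·x + 152.9212·(1 − x) = 151.9644
(150.9199 − 152.9212)·x = 151.9644 − 152.9212
x = -0.9568 / -2.0013 = 0.47809 → 47.81% Eu-151, 52.19% Eu-153.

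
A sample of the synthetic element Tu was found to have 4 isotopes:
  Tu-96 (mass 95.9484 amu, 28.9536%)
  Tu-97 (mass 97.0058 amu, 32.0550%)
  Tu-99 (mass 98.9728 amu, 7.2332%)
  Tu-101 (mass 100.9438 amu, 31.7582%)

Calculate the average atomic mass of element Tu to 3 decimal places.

Average mass = Σ (abundance × isotope mass) = 0.289536 × 95.9484 + 0.320550 × 97.0058 + 0.072332 × 98.9728 + 0.317582 × 100.9438
= 27.78052 + 31.09521 + 7.15890 + 32.05793 = 98.09256 amu

98.093 amu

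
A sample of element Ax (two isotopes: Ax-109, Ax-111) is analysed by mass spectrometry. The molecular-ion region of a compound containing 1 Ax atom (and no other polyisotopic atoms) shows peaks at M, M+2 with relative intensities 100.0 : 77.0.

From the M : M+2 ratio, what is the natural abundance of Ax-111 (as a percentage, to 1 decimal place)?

Write p for the Ax-109 fraction. I(M+2)/I(M) = [C(1,1)·p^0·(1−p)] / p^1 = 1·(1−p)/p = 77.0/100.0 = 0.7700
(1−p)/p = 0.7700/1 = 0.7700  ⇒  p = 1/(1 + 0.7700) = 0.5650
Ax-109: 56.5%, Ax-111: 43.5%.

43.5%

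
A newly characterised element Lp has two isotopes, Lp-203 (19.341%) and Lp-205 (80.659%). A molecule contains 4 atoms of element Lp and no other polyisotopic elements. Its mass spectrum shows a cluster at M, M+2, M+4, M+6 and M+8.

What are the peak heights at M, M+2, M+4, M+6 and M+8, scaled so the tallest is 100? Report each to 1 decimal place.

The 4 Lp atoms are independent, so intensities follow the terms of (0.19341 + 0.80659)^4.
P(M) = 0.19341^4 = 0.001399
P(M+2) = 4 × 0.19341^3 × 0.80659^1 = 0.023343
P(M+4) = 6 × 0.19341^2 × 0.80659^2 = 0.146021
P(M+6) = 4 × 0.19341^1 × 0.80659^3 = 0.405973
P(M+8) = 0.80659^4 = 0.423264
The M+8 peak is largest (0.423264); scaling to 100 gives 0.3 : 5.5 : 34.5 : 95.9 : 100.0.

0.3 : 5.5 : 34.5 : 95.9 : 100.0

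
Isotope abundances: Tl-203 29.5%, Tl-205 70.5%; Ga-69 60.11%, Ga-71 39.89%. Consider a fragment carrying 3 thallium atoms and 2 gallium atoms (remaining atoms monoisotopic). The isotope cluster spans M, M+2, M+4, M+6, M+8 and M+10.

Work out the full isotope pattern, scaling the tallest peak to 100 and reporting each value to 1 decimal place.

Thallium pattern (n=3): 0.02567237 : 0.18405787 : 0.43986713 : 0.35040263
Gallium pattern (n=2): 0.36132121 : 0.47955758 : 0.15912121
Convolve the two distributions (both contribute in 2-u steps):
  M: 0.02567237×0.36132121 = 0.009276
  M+2: 0.02567237×0.47955758 + 0.18405787×0.36132121 = 0.078815
  M+4: 0.02567237×0.15912121 + 0.18405787×0.47955758 + 0.43986713×0.36132121 = 0.251285
  M+6: 0.18405787×0.15912121 + 0.43986713×0.47955758 + 0.35040263×0.36132121 = 0.366837
  M+8: 0.43986713×0.15912121 + 0.35040263×0.47955758 = 0.238030
  M+10: 0.35040263×0.15912121 = 0.055756
Scale to base peak (0.366837) = 100: 2.5 : 21.5 : 68.5 : 100.0 : 64.9 : 15.2

2.5 : 21.5 : 68.5 : 100.0 : 64.9 : 15.2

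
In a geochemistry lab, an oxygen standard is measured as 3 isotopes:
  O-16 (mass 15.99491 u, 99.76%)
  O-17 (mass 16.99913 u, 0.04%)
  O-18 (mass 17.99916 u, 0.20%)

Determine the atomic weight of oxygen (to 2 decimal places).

The abundance-weighted mean is 0.9976 × 15.99491 + 0.0004 × 16.99913 + 0.0020 × 17.99916
= 15.956522 + 0.006800 + 0.035998 = 15.999320 u

16.00 u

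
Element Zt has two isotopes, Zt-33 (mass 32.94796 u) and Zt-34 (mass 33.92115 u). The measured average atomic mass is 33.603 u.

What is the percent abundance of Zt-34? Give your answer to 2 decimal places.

67.31%

With x = fraction of Zt-33 (so Zt-34 is 1 − x):
32.94796·x + 33.92115·(1 − x) = 33.603
(32.94796 − 33.92115)·x = 33.603 − 33.92115
x = -0.31815 / -0.97319 = 0.32691 → 32.69% Zt-33, 67.31% Zt-34.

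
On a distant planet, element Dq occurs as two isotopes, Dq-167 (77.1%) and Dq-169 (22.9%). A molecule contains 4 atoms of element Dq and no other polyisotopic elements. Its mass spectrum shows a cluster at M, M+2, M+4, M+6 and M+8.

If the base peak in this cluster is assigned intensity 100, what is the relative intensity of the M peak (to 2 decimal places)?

Binomial terms of (0.771 + 0.229)^4: M 0.3534, M+2 0.4198, M+4 0.1870, M+6 0.0370, M+8 0.0028 → M+2 is the base peak.
P(M+2) = C(4,1) × 0.771^3 × 0.229^1 = 4 × 0.45831401 × 0.2290 = 0.419816 (base)
P(M) = C(4,0) × 0.771^4 × 0.229^0 = 1 × 0.3533601 × 1.0000 = 0.353360
Relative intensity = 0.353360 / 0.419816 × 100 = 84.17

84.17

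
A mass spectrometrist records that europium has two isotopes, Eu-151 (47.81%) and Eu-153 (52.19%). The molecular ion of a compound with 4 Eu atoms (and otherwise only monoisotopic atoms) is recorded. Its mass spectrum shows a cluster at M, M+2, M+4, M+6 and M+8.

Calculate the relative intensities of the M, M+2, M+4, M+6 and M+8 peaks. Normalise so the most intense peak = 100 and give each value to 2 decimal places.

13.99 : 61.07 : 100.00 : 72.77 : 19.86

Expanding (0.4781 + 0.5219)^4:
P(M) = 0.4781^4 = 0.052249
P(M+2) = 4 × 0.4781^3 × 0.5219^1 = 0.228141
P(M+4) = 6 × 0.4781^2 × 0.5219^2 = 0.373563
P(M+6) = 4 × 0.4781^1 × 0.5219^3 = 0.271857
P(M+8) = 0.5219^4 = 0.074191
The M+4 peak is largest (0.373563); scaling to 100 gives 13.99 : 61.07 : 100.00 : 72.77 : 19.86.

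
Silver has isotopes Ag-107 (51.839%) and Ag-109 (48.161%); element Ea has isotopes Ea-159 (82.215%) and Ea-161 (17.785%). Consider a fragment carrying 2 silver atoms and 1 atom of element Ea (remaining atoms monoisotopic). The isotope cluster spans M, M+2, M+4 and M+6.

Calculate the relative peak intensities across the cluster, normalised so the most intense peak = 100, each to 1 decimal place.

Silver pattern (n=2): 0.26872819 : 0.49932362 : 0.23194819
Element Ea pattern (n=1): 0.82215 : 0.17785
Convolve the two distributions (both contribute in 2-u steps):
  M: 0.26872819×0.82215 = 0.220935
  M+2: 0.26872819×0.17785 + 0.49932362×0.82215 = 0.458312
  M+4: 0.49932362×0.17785 + 0.23194819×0.82215 = 0.279501
  M+6: 0.23194819×0.17785 = 0.041252
Scale to base peak (0.458312) = 100: 48.2 : 100.0 : 61.0 : 9.0

48.2 : 100.0 : 61.0 : 9.0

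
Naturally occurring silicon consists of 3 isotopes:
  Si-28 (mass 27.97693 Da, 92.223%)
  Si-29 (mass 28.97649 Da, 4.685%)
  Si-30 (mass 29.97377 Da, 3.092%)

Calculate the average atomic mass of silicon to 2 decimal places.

28.09 Da

Weight each isotope mass by its fractional abundance: 0.92223 × 27.97693 + 0.04685 × 28.97649 + 0.03092 × 29.97377
= 25.801164 + 1.357549 + 0.926789 = 28.085502 Da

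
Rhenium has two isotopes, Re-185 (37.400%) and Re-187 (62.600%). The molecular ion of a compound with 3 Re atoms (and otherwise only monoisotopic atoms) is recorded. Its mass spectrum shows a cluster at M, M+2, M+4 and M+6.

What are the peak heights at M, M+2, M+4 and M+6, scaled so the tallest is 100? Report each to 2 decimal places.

Each Re atom is independently Re-185 (p = 0.37400) or Re-187 (q = 0.62600); the cluster is the binomial expansion (p + q)^3.
P(M) = 0.37400^3 = 0.052314
P(M+2) = 3 × 0.37400^2 × 0.62600^1 = 0.262687
P(M+4) = 3 × 0.37400^1 × 0.62600^2 = 0.439685
P(M+6) = 0.62600^3 = 0.245314
The M+4 peak is largest (0.439685); scaling to 100 gives 11.90 : 59.74 : 100.00 : 55.79.

11.90 : 59.74 : 100.00 : 55.79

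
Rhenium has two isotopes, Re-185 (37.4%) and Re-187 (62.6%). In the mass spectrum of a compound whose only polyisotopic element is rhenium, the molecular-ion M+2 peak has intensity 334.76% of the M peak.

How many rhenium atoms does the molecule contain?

2

The M+2/M ratio from n Re atoms is n · q/p = n · 0.626/0.374.
n = 3.3476 × 0.374/0.626 = 2.00 ≈ 2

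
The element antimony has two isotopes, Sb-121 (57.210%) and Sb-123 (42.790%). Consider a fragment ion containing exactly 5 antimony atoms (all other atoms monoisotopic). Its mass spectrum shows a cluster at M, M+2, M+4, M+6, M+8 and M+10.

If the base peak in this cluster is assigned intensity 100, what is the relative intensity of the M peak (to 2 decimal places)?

17.88

(0.57210 + 0.42790)^5 gives M 0.0613, M+2 0.2292, M+4 0.3428, M+6 0.2564, M+8 0.0959, M+10 0.0143; the largest is M+4.
P(M+4) = C(5,2) × 0.57210^3 × 0.42790^2 = 10 × 0.18724742 × 0.18309841 = 0.342847 (base)
P(M) = C(5,0) × 0.57210^5 × 0.42790^0 = 1 × 0.06128578 × 1.0000 = 0.061286
Relative intensity = 0.061286 / 0.342847 × 100 = 17.88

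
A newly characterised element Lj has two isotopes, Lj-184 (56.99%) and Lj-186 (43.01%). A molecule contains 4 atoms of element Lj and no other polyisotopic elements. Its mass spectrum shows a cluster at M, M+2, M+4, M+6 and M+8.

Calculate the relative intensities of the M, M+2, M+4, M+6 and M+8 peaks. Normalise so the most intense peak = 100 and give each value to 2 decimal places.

29.26 : 88.34 : 100.00 : 50.31 : 9.49

The 4 Lj atoms are independent, so intensities follow the terms of (0.5699 + 0.4301)^4.
P(M) = 0.5699^4 = 0.105486
P(M+2) = 4 × 0.5699^3 × 0.4301^1 = 0.318438
P(M+4) = 6 × 0.5699^2 × 0.4301^2 = 0.360485
P(M+6) = 4 × 0.5699^1 × 0.4301^3 = 0.181371
P(M+8) = 0.4301^4 = 0.034220
The M+4 peak is largest (0.360485); scaling to 100 gives 29.26 : 88.34 : 100.00 : 50.31 : 9.49.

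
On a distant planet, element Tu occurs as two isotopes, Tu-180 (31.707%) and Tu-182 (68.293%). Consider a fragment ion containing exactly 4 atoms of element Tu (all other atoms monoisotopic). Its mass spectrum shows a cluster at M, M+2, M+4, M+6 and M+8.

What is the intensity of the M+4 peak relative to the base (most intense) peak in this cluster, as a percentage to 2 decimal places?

Term probabilities: M 0.0101, M+2 0.0871, M+4 0.2813, M+6 0.4040, M+8 0.2175. Base peak = M+6.
P(M+6) = C(4,3) × 0.31707^1 × 0.68293^3 = 4 × 0.31707 × 0.31851403 = 0.403965 (base)
P(M+4) = C(4,2) × 0.31707^2 × 0.68293^2 = 6 × 0.10053338 × 0.46639338 = 0.281329
Relative intensity = 0.281329 / 0.403965 × 100 = 69.64

69.64%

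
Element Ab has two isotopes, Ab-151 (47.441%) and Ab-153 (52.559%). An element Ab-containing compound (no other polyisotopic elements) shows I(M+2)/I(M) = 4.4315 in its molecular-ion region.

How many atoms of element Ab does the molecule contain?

4

For n independent Ab atoms, I(M+2)/I(M) = n · (abundance Ab-153) / (abundance Ab-151) = n · 0.52559/0.47441.
n = 4.4315 × 0.47441/0.52559 = 4.00 ≈ 4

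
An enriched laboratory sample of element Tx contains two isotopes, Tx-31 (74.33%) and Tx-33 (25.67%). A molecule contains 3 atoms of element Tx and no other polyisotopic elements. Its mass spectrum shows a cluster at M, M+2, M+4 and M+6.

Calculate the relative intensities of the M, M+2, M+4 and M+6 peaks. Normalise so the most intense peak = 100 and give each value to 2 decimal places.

The 3 Tx atoms are independent, so intensities follow the terms of (0.7433 + 0.2567)^3.
P(M) = 0.7433^3 = 0.410669
P(M+2) = 3 × 0.7433^2 × 0.2567^1 = 0.425476
P(M+4) = 3 × 0.7433^1 × 0.2567^2 = 0.146939
P(M+6) = 0.2567^3 = 0.016915
The M+2 peak is largest (0.425476); scaling to 100 gives 96.52 : 100.00 : 34.54 : 3.98.

96.52 : 100.00 : 34.54 : 3.98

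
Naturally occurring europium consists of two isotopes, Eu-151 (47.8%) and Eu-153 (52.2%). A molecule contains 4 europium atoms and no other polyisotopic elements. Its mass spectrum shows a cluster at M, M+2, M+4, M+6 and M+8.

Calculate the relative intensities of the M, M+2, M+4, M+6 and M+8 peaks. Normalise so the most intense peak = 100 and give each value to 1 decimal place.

14.0 : 61.0 : 100.0 : 72.8 : 19.9

The 4 Eu atoms are independent, so intensities follow the terms of (0.478 + 0.522)^4.
P(M) = 0.478^4 = 0.052205
P(M+2) = 4 × 0.478^3 × 0.522^1 = 0.228042
P(M+4) = 6 × 0.478^2 × 0.522^2 = 0.373549
P(M+6) = 4 × 0.478^1 × 0.522^3 = 0.271956
P(M+8) = 0.522^4 = 0.074248
The M+4 peak is largest (0.373549); scaling to 100 gives 14.0 : 61.0 : 100.0 : 72.8 : 19.9.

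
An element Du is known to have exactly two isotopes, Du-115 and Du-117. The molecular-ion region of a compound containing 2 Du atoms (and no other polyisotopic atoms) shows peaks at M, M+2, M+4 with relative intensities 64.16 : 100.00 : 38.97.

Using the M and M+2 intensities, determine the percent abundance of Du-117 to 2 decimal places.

Write p for the Du-115 fraction. I(M+2)/I(M) = [C(2,1)·p^1·(1−p)] / p^2 = 2·(1−p)/p = 100.00/64.16 = 1.5586
(1−p)/p = 1.5586/2 = 0.7793  ⇒  p = 1/(1 + 0.7793) = 0.5620
Du-115: 56.20%, Du-117: 43.80%.

43.80%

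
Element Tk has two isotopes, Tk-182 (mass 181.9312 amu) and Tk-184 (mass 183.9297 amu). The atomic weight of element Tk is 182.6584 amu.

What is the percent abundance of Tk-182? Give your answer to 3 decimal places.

Let x be the fractional abundance of Tk-182; then Tk-184 has abundance 1 − x.
181.9312·x + 183.9297·(1 − x) = 182.6584
(181.9312 − 183.9297)·x = 182.6584 − 183.9297
x = -1.2713 / -1.9985 = 0.63613 → 63.613% Tk-182, 36.387% Tk-184.

63.613%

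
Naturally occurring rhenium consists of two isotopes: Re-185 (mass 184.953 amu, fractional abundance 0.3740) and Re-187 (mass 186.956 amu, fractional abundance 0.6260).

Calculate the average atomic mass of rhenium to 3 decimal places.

186.207 amu

Weight each isotope mass by its fractional abundance: 0.3740 × 184.953 + 0.6260 × 186.956
= 69.1724 + 117.0345 = 186.2069 amu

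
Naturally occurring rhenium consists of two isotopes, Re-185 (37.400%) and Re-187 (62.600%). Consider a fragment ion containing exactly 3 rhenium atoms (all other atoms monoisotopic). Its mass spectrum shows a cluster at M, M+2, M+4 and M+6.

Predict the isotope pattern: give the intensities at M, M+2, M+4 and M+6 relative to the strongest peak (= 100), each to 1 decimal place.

11.9 : 59.7 : 100.0 : 55.8

Each Re atom is independently Re-185 (p = 0.37400) or Re-187 (q = 0.62600); the cluster is the binomial expansion (p + q)^3.
P(M) = 0.37400^3 = 0.052314
P(M+2) = 3 × 0.37400^2 × 0.62600^1 = 0.262687
P(M+4) = 3 × 0.37400^1 × 0.62600^2 = 0.439685
P(M+6) = 0.62600^3 = 0.245314
The M+4 peak is largest (0.439685); scaling to 100 gives 11.9 : 59.7 : 100.0 : 55.8.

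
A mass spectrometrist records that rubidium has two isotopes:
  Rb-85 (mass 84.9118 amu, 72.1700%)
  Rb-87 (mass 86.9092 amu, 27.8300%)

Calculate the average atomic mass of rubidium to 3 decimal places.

Ar = Σ fᵢ·mᵢ = 0.721700 × 84.9118 + 0.278300 × 86.9092
= 61.28085 + 24.18683 = 85.46768 amu

85.468 amu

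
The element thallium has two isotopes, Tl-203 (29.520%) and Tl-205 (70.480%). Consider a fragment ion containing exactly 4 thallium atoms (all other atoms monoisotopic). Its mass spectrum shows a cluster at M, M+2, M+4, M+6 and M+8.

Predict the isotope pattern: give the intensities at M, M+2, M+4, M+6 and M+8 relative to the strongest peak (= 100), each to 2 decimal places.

Expanding (0.29520 + 0.70480)^4:
P(M) = 0.29520^4 = 0.007594
P(M+2) = 4 × 0.29520^3 × 0.70480^1 = 0.072523
P(M+4) = 6 × 0.29520^2 × 0.70480^2 = 0.259726
P(M+6) = 4 × 0.29520^1 × 0.70480^3 = 0.413403
P(M+8) = 0.70480^4 = 0.246754
The M+6 peak is largest (0.413403); scaling to 100 gives 1.84 : 17.54 : 62.83 : 100.00 : 59.69.

1.84 : 17.54 : 62.83 : 100.00 : 59.69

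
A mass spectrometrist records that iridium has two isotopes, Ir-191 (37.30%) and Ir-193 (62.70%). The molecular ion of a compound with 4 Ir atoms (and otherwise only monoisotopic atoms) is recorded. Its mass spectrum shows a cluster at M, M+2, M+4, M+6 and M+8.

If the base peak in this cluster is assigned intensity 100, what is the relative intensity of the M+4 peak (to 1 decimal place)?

Term probabilities: M 0.0194, M+2 0.1302, M+4 0.3282, M+6 0.3678, M+8 0.1546. Base peak = M+6.
P(M+6) = C(4,3) × 0.3730^1 × 0.6270^3 = 4 × 0.3730 × 0.24649188 = 0.367766 (base)
P(M+4) = C(4,2) × 0.3730^2 × 0.6270^2 = 6 × 0.139129 × 0.393129 = 0.328174
Relative intensity = 0.328174 / 0.367766 × 100 = 89.2

89.2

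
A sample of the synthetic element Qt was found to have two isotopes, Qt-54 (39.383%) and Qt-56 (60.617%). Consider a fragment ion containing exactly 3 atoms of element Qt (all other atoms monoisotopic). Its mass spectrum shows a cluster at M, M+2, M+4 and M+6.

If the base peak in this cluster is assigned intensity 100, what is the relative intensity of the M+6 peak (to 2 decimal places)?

(0.39383 + 0.60617)^3 gives M 0.0611, M+2 0.2821, M+4 0.4341, M+6 0.2227; the largest is M+4.
P(M+4) = C(3,2) × 0.39383^1 × 0.60617^2 = 3 × 0.39383 × 0.36744207 = 0.434129 (base)
P(M+6) = C(3,3) × 0.39383^0 × 0.60617^3 = 1 × 1.0000 × 0.22273236 = 0.222732
Relative intensity = 0.222732 / 0.434129 × 100 = 51.31

51.31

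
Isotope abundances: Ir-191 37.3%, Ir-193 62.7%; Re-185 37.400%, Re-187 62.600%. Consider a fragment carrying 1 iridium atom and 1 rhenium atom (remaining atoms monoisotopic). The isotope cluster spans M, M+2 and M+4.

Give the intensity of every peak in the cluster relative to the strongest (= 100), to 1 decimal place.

Iridium pattern (n=1): 0.3730 : 0.6270
Rhenium pattern (n=1): 0.3740 : 0.6260
Convolve the two distributions (both contribute in 2-u steps):
  M: 0.3730×0.3740 = 0.139502
  M+2: 0.3730×0.6260 + 0.6270×0.3740 = 0.467996
  M+4: 0.6270×0.6260 = 0.392502
Scale to base peak (0.467996) = 100: 29.8 : 100.0 : 83.9

29.8 : 100.0 : 83.9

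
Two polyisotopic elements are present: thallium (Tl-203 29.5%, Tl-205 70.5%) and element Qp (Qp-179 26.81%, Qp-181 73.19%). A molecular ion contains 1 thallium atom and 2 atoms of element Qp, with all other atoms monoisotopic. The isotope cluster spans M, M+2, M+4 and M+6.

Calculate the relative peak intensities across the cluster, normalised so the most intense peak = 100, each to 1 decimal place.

Thallium pattern (n=1): 0.2950 : 0.7050
Element Qp pattern (n=2): 0.07187761 : 0.39244478 : 0.53567761
Convolve the two distributions (both contribute in 2-u steps):
  M: 0.2950×0.07187761 = 0.021204
  M+2: 0.2950×0.39244478 + 0.7050×0.07187761 = 0.166445
  M+4: 0.2950×0.53567761 + 0.7050×0.39244478 = 0.434698
  M+6: 0.7050×0.53567761 = 0.377653
Scale to base peak (0.434698) = 100: 4.9 : 38.3 : 100.0 : 86.9

4.9 : 38.3 : 100.0 : 86.9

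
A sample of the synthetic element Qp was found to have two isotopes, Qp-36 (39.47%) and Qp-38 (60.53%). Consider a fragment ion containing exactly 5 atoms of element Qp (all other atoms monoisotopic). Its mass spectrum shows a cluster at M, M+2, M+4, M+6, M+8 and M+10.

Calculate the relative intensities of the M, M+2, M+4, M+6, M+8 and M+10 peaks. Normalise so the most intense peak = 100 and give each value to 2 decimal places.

2.77 : 21.26 : 65.21 : 100.00 : 76.68 : 23.52

Each Qp atom is independently Qp-36 (p = 0.3947) or Qp-38 (q = 0.6053); the cluster is the binomial expansion (p + q)^5.
P(M) = 0.3947^5 = 0.009579
P(M+2) = 5 × 0.3947^4 × 0.6053^1 = 0.073453
P(M+4) = 10 × 0.3947^3 × 0.6053^2 = 0.225290
P(M+6) = 10 × 0.3947^2 × 0.6053^3 = 0.345499
P(M+8) = 5 × 0.3947^1 × 0.6053^4 = 0.264923
P(M+10) = 0.6053^5 = 0.081256
The M+6 peak is largest (0.345499); scaling to 100 gives 2.77 : 21.26 : 65.21 : 100.00 : 76.68 : 23.52.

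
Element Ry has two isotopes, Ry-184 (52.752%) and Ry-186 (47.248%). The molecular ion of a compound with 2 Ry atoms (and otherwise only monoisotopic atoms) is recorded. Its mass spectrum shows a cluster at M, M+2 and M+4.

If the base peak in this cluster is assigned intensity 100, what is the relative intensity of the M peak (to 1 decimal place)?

55.8

(0.52752 + 0.47248)^2 gives M 0.2783, M+2 0.4985, M+4 0.2232; the largest is M+2.
P(M+2) = C(2,1) × 0.52752^1 × 0.47248^1 = 2 × 0.52752 × 0.47248 = 0.498485 (base)
P(M) = C(2,0) × 0.52752^2 × 0.47248^0 = 1 × 0.27827735 × 1.0000 = 0.278277
Relative intensity = 0.278277 / 0.498485 × 100 = 55.8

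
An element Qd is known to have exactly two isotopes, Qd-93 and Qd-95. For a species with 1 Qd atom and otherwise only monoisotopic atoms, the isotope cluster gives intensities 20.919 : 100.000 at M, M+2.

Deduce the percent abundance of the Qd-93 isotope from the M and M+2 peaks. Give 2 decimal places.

17.30%

Write p for the Qd-93 fraction. I(M+2)/I(M) = [C(1,1)·p^0·(1−p)] / p^1 = 1·(1−p)/p = 100.000/20.919 = 4.7803
(1−p)/p = 4.7803/1 = 4.7803  ⇒  p = 1/(1 + 4.7803) = 0.1730
Qd-93: 17.30%, Qd-95: 82.70%.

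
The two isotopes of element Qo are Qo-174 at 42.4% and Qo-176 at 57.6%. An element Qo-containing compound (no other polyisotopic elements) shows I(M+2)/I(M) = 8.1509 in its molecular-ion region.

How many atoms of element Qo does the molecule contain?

6

With n Qo atoms, P(M+2)/P(M) = C(n,1)·p^(n−1)q / p^n = n·q/p = n · 0.576/0.424.
n = 8.1509 × 0.424/0.576 = 6.00 ≈ 6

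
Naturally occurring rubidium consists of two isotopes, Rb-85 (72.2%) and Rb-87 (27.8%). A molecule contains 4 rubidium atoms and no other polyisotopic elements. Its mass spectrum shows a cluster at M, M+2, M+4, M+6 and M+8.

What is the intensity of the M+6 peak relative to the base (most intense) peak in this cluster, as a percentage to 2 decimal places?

(0.722 + 0.278)^4 gives M 0.2717, M+2 0.4185, M+4 0.2417, M+6 0.0620, M+8 0.0060; the largest is M+2.
P(M+2) = C(4,1) × 0.722^3 × 0.278^1 = 4 × 0.37636705 × 0.2780 = 0.418520 (base)
P(M+6) = C(4,3) × 0.722^1 × 0.278^3 = 4 × 0.7220 × 0.02148495 = 0.062049
Relative intensity = 0.062049 / 0.418520 × 100 = 14.83

14.83%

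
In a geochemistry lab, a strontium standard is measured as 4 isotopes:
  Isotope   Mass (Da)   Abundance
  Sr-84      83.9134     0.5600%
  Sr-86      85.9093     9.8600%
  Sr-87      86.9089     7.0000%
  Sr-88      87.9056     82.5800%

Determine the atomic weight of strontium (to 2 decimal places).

87.62 Da

Average mass = Σ (abundance × isotope mass) = 0.005600 × 83.9134 + 0.098600 × 85.9093 + 0.070000 × 86.9089 + 0.825800 × 87.9056
= 0.46992 + 8.47066 + 6.08362 + 72.59244 = 87.61664 Da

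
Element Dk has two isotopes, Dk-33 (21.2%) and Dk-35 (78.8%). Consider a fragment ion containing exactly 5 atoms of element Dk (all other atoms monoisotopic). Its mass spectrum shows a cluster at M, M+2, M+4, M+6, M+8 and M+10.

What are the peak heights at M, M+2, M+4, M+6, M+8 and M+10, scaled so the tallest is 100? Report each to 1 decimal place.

0.1 : 1.9 : 14.5 : 53.8 : 100.0 : 74.3

Each Dk atom is independently Dk-33 (p = 0.212) or Dk-35 (q = 0.788); the cluster is the binomial expansion (p + q)^5.
P(M) = 0.212^5 = 0.000428
P(M+2) = 5 × 0.212^4 × 0.788^1 = 0.007959
P(M+4) = 10 × 0.212^3 × 0.788^2 = 0.059164
P(M+6) = 10 × 0.212^2 × 0.788^3 = 0.219913
P(M+8) = 5 × 0.212^1 × 0.788^4 = 0.408706
P(M+10) = 0.788^5 = 0.303830
The M+8 peak is largest (0.408706); scaling to 100 gives 0.1 : 1.9 : 14.5 : 53.8 : 100.0 : 74.3.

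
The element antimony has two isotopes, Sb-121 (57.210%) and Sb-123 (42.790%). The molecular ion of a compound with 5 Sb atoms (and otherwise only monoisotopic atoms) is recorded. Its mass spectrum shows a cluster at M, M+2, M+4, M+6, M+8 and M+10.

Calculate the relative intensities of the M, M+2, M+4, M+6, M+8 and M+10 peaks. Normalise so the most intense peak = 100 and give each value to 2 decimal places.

17.88 : 66.85 : 100.00 : 74.79 : 27.97 : 4.18

Expanding (0.57210 + 0.42790)^5:
P(M) = 0.57210^5 = 0.061286
P(M+2) = 5 × 0.57210^4 × 0.42790^1 = 0.229192
P(M+4) = 10 × 0.57210^3 × 0.42790^2 = 0.342847
P(M+6) = 10 × 0.57210^2 × 0.42790^3 = 0.256431
P(M+8) = 5 × 0.57210^1 × 0.42790^4 = 0.095898
P(M+10) = 0.42790^5 = 0.014345
The M+4 peak is largest (0.342847); scaling to 100 gives 17.88 : 66.85 : 100.00 : 74.79 : 27.97 : 4.18.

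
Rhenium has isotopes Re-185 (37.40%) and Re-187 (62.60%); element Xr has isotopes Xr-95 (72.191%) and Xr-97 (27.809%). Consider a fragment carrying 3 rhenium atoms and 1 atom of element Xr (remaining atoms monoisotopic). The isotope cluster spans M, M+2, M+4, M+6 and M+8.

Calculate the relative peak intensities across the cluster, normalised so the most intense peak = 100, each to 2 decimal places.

9.67 : 52.29 : 100.00 : 76.67 : 17.47

Rhenium pattern (n=3): 0.05231362 : 0.26268713 : 0.43968487 : 0.24531438
Element Xr pattern (n=1): 0.72191 : 0.27809
Convolve the two distributions (both contribute in 2-u steps):
  M: 0.05231362×0.72191 = 0.037766
  M+2: 0.05231362×0.27809 + 0.26268713×0.72191 = 0.204184
  M+4: 0.26268713×0.27809 + 0.43968487×0.72191 = 0.390464
  M+6: 0.43968487×0.27809 + 0.24531438×0.72191 = 0.299367
  M+8: 0.24531438×0.27809 = 0.068219
Scale to base peak (0.390464) = 100: 9.67 : 52.29 : 100.00 : 76.67 : 17.47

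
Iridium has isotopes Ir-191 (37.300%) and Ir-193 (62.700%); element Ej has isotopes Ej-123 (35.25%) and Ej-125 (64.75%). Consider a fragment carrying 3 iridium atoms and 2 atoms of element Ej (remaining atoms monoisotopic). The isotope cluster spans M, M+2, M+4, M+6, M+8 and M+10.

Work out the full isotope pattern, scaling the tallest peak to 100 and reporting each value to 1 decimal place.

1.9 : 16.5 : 57.4 : 100.0 : 87.0 : 30.3

Iridium pattern (n=3): 0.05189512 : 0.26170165 : 0.43991135 : 0.24649188
Element Ej pattern (n=2): 0.12425625 : 0.4564875 : 0.41925625
Convolve the two distributions (both contribute in 2-u steps):
  M: 0.05189512×0.12425625 = 0.006448
  M+2: 0.05189512×0.4564875 + 0.26170165×0.12425625 = 0.056208
  M+4: 0.05189512×0.41925625 + 0.26170165×0.4564875 + 0.43991135×0.12425625 = 0.195883
  M+6: 0.26170165×0.41925625 + 0.43991135×0.4564875 + 0.24649188×0.12425625 = 0.341162
  M+8: 0.43991135×0.41925625 + 0.24649188×0.4564875 = 0.296956
  M+10: 0.24649188×0.41925625 = 0.103343
Scale to base peak (0.341162) = 100: 1.9 : 16.5 : 57.4 : 100.0 : 87.0 : 30.3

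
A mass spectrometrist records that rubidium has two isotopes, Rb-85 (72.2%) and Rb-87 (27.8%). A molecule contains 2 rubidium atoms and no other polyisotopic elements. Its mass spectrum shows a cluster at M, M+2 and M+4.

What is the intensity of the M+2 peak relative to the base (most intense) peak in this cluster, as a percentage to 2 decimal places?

77.01%

Term probabilities: M 0.5213, M+2 0.4014, M+4 0.0773. Base peak = M.
P(M) = C(2,0) × 0.722^2 × 0.278^0 = 1 × 0.521284 × 1.0000 = 0.521284 (base)
P(M+2) = C(2,1) × 0.722^1 × 0.278^1 = 2 × 0.7220 × 0.2780 = 0.401432
Relative intensity = 0.401432 / 0.521284 × 100 = 77.01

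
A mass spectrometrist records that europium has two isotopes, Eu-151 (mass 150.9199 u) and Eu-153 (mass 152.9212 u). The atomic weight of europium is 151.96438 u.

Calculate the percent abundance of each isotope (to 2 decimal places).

Eu-151: 47.81%, Eu-153: 52.19%

Let x be the fractional abundance of Eu-151; then Eu-153 has abundance 1 − x.
150.9199·x + 152.9212·(1 − x) = 151.96438
(150.9199 − 152.9212)·x = 151.96438 − 152.9212
x = -0.95682 / -2.0013 = 0.47810 → 47.81% Eu-151, 52.19% Eu-153.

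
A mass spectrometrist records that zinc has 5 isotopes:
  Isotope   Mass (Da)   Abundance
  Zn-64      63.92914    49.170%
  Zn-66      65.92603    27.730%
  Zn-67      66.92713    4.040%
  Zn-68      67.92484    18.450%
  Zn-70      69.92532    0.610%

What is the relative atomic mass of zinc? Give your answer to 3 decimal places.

The abundance-weighted mean is 0.49170 × 63.92914 + 0.27730 × 65.92603 + 0.04040 × 66.92713 + 0.18450 × 67.92484 + 0.00610 × 69.92532
= 31.433958 + 18.281288 + 2.703856 + 12.532133 + 0.426544 = 65.377779 Da

65.378 Da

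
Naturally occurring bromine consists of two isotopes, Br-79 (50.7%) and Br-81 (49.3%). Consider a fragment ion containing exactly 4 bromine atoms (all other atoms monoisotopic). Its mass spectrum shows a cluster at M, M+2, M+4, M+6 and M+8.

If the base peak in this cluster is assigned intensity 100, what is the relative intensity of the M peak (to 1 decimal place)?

17.6

Term probabilities: M 0.0661, M+2 0.2570, M+4 0.3749, M+6 0.2430, M+8 0.0591. Base peak = M+4.
P(M+4) = C(4,2) × 0.507^2 × 0.493^2 = 6 × 0.257049 × 0.243049 = 0.374853 (base)
P(M) = C(4,0) × 0.507^4 × 0.493^0 = 1 × 0.06607419 × 1.0000 = 0.066074
Relative intensity = 0.066074 / 0.374853 × 100 = 17.6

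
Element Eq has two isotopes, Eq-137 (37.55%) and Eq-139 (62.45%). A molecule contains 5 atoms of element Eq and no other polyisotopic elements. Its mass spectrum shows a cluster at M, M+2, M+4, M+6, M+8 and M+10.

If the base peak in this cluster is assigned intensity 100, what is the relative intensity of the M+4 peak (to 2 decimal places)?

Binomial terms of (0.3755 + 0.6245)^5: M 0.0075, M+2 0.0621, M+4 0.2065, M+6 0.3434, M+8 0.2856, M+10 0.0950 → M+6 is the base peak.
P(M+6) = C(5,3) × 0.3755^2 × 0.6245^3 = 10 × 0.14100025 × 0.24355516 = 0.343413 (base)
P(M+4) = C(5,2) × 0.3755^3 × 0.6245^2 = 10 × 0.05294559 × 0.39000025 = 0.206488
Relative intensity = 0.206488 / 0.343413 × 100 = 60.13

60.13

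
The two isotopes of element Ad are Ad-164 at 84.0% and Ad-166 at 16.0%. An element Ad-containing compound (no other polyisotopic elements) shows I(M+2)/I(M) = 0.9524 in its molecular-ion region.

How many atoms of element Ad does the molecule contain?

5

With n Ad atoms, P(M+2)/P(M) = C(n,1)·p^(n−1)q / p^n = n·q/p = n · 0.160/0.840.
n = 0.9524 × 0.840/0.160 = 5.00 ≈ 5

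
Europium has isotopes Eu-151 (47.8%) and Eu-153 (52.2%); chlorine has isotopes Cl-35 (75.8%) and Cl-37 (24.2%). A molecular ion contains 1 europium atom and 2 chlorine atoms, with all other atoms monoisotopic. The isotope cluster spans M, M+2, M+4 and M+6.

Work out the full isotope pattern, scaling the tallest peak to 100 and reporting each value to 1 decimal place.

Europium pattern (n=1): 0.4780 : 0.5220
Chlorine pattern (n=2): 0.574564 : 0.366872 : 0.058564
Convolve the two distributions (both contribute in 2-u steps):
  M: 0.4780×0.574564 = 0.274642
  M+2: 0.4780×0.366872 + 0.5220×0.574564 = 0.475287
  M+4: 0.4780×0.058564 + 0.5220×0.366872 = 0.219501
  M+6: 0.5220×0.058564 = 0.030570
Scale to base peak (0.475287) = 100: 57.8 : 100.0 : 46.2 : 6.4

57.8 : 100.0 : 46.2 : 6.4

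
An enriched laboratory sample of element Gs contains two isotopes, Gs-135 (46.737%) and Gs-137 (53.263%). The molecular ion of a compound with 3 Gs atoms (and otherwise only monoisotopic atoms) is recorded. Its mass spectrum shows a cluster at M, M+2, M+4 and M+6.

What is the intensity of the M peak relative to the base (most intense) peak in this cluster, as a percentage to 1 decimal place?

25.7%

Term probabilities: M 0.1021, M+2 0.3490, M+4 0.3978, M+6 0.1511. Base peak = M+4.
P(M+4) = C(3,2) × 0.46737^1 × 0.53263^2 = 3 × 0.46737 × 0.28369472 = 0.397771 (base)
P(M) = C(3,0) × 0.46737^3 × 0.53263^0 = 1 × 0.10208983 × 1.0000 = 0.102090
Relative intensity = 0.102090 / 0.397771 × 100 = 25.7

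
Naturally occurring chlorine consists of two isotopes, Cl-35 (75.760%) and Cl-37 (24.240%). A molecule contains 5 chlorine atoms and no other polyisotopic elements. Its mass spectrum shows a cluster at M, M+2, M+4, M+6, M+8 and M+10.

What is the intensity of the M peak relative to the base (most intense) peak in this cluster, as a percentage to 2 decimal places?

62.51%

Term probabilities: M 0.2496, M+2 0.3993, M+4 0.2555, M+6 0.0817, M+8 0.0131, M+10 0.0008. Base peak = M+2.
P(M+2) = C(5,1) × 0.75760^4 × 0.24240^1 = 5 × 0.32942751 × 0.2424 = 0.399266 (base)
P(M) = C(5,0) × 0.75760^5 × 0.24240^0 = 1 × 0.24957428 × 1.0000 = 0.249574
Relative intensity = 0.249574 / 0.399266 × 100 = 62.51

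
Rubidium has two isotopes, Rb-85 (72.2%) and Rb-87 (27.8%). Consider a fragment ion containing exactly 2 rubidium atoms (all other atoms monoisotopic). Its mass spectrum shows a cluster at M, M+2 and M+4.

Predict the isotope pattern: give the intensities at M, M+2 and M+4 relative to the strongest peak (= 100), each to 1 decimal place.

100.0 : 77.0 : 14.8

Each Rb atom is independently Rb-85 (p = 0.722) or Rb-87 (q = 0.278); the cluster is the binomial expansion (p + q)^2.
P(M) = 0.722^2 = 0.521284
P(M+2) = 2 × 0.722^1 × 0.278^1 = 0.401432
P(M+4) = 0.278^2 = 0.077284
The M peak is largest (0.521284); scaling to 100 gives 100.0 : 77.0 : 14.8.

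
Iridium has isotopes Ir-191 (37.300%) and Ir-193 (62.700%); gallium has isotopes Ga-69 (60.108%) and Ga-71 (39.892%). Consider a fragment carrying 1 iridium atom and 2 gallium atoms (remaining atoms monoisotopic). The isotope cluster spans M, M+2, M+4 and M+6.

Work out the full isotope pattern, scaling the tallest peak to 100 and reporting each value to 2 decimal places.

33.24 : 100.00 : 88.81 : 24.61

Iridium pattern (n=1): 0.3730 : 0.6270
Gallium pattern (n=2): 0.36129717 : 0.47956567 : 0.15913717
Convolve the two distributions (both contribute in 2-u steps):
  M: 0.3730×0.36129717 = 0.134764
  M+2: 0.3730×0.47956567 + 0.6270×0.36129717 = 0.405411
  M+4: 0.3730×0.15913717 + 0.6270×0.47956567 = 0.360046
  M+6: 0.6270×0.15913717 = 0.099779
Scale to base peak (0.405411) = 100: 33.24 : 100.00 : 88.81 : 24.61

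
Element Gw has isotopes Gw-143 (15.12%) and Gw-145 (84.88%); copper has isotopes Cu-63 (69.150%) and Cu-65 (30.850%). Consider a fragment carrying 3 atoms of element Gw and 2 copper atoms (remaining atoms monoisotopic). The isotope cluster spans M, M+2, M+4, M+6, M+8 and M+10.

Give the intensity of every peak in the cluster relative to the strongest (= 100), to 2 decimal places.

0.38 : 6.70 : 41.48 : 100.00 : 66.76 : 13.31

Element Gw pattern (n=3): 0.00345665 : 0.05821437 : 0.32680131 : 0.61152767
Copper pattern (n=2): 0.47817225 : 0.4266555 : 0.09517225
Convolve the two distributions (both contribute in 2-u steps):
  M: 0.00345665×0.47817225 = 0.001653
  M+2: 0.00345665×0.4266555 + 0.05821437×0.47817225 = 0.029311
  M+4: 0.00345665×0.09517225 + 0.05821437×0.4266555 + 0.32680131×0.47817225 = 0.181434
  M+6: 0.05821437×0.09517225 + 0.32680131×0.4266555 + 0.61152767×0.47817225 = 0.437388
  M+8: 0.32680131×0.09517225 + 0.61152767×0.4266555 = 0.292014
  M+10: 0.61152767×0.09517225 = 0.058200
Scale to base peak (0.437388) = 100: 0.38 : 6.70 : 41.48 : 100.00 : 66.76 : 13.31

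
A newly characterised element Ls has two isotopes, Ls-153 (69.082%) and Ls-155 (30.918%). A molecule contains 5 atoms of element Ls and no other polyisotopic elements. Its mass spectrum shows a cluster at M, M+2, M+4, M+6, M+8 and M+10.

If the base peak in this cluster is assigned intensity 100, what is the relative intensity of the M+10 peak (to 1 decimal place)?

Term probabilities: M 0.1573, M+2 0.3521, M+4 0.3152, M+6 0.1410, M+8 0.0316, M+10 0.0028. Base peak = M+2.
P(M+2) = C(5,1) × 0.69082^4 × 0.30918^1 = 5 × 0.22775064 × 0.30918 = 0.352080 (base)
P(M+10) = C(5,5) × 0.69082^0 × 0.30918^5 = 1 × 1.0000 × 0.00282525 = 0.002825
Relative intensity = 0.002825 / 0.352080 × 100 = 0.8

0.8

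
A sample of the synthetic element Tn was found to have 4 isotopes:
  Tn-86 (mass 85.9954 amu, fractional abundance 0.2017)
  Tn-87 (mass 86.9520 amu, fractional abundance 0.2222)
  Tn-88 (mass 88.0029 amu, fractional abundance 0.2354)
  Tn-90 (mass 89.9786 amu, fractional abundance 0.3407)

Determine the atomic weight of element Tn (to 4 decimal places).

Weight each isotope mass by its fractional abundance: 0.2017 × 85.9954 + 0.2222 × 86.9520 + 0.2354 × 88.0029 + 0.3407 × 89.9786
= 17.34527 + 19.32073 + 20.71588 + 30.65571 = 88.03759 amu

88.0376 amu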